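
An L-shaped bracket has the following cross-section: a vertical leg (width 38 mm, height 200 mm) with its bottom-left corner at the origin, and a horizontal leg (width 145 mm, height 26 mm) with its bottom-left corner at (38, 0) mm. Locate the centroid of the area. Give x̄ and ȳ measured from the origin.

x̄ = 49.34 mm, ȳ = 71.15 mm

vertical leg: A = 38 × 200 = 7600.00, centroid at (19.00, 100.00).
horizontal leg: A = 145 × 26 = 3770.00, centroid at (110.50, 13.00).
ΣA = 11370.00 mm²
ΣAx̄ = (7600.00)(19.00) + (3770.00)(110.50) = 560985.00 mm³
ΣAȳ = (7600.00)(100.00) + (3770.00)(13.00) = 809010.00 mm³
x̄ = 560985.00 / 11370.00 = 49.34 mm
ȳ = 809010.00 / 11370.00 = 71.15 mm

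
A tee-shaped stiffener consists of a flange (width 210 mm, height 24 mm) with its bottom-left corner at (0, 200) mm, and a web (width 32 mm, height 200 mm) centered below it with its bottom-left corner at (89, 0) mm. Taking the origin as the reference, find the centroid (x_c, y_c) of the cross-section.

x_c = 105.00 mm, y_c = 149.34 mm

web: A = 32 × 200 = 6400.00, centroid at (105.00, 100.00).
flange: A = 210 × 24 = 5040.00, centroid at (105.00, 212.00).
ΣA = 11440.00 mm²
ΣAx_c = (6400.00)(105.00) + (5040.00)(105.00) = 1201200.00 mm³
ΣAy_c = (6400.00)(100.00) + (5040.00)(212.00) = 1708480.00 mm³
x_c = 1201200.00 / 11440.00 = 105.00 mm
y_c = 1708480.00 / 11440.00 = 149.34 mm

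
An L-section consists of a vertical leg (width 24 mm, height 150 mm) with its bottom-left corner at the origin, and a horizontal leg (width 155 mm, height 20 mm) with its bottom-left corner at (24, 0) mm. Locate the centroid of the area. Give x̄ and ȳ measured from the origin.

vertical leg: A = 24 × 150 = 3600.00, centroid at (12.00, 75.00).
horizontal leg: A = 155 × 20 = 3100.00, centroid at (101.50, 10.00).
ΣA = 6700.00 mm²
ΣAx̄ = (3600.00)(12.00) + (3100.00)(101.50) = 357850.00 mm³
ΣAȳ = (3600.00)(75.00) + (3100.00)(10.00) = 301000.00 mm³
x̄ = 357850.00 / 6700.00 = 53.41 mm
ȳ = 301000.00 / 6700.00 = 44.93 mm

x̄ = 53.41 mm, ȳ = 44.93 mm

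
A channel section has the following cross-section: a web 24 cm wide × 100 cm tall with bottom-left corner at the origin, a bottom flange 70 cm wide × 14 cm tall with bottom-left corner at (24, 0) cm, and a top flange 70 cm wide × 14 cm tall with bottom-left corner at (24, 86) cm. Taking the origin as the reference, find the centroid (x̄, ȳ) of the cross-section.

web: A = 24 × 100 = 2400.00, centroid at (12.00, 50.00).
bottom flange: A = 70 × 14 = 980.00, centroid at (59.00, 7.00).
top flange: A = 70 × 14 = 980.00, centroid at (59.00, 93.00).
ΣA = 4360.00 cm², ΣAx̄ = 144440.00 cm³, ΣAȳ = 218000.00 cm³.
x̄ = 144440.00/4360.00 = 33.13 cm; ȳ = 218000.00/4360.00 = 50.00 cm.

x̄ = 33.13 cm, ȳ = 50.00 cm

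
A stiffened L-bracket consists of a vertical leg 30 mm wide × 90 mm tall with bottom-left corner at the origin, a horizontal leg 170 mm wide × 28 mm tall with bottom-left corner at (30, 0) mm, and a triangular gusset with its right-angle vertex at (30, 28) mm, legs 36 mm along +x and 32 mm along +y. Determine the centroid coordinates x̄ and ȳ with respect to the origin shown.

x̄ = 76.17 mm, ȳ = 26.18 mm

vertical leg: A = 30 × 90 = 2700.00, centroid at (15.00, 45.00).
horizontal leg: A = 170 × 28 = 4760.00, centroid at (115.00, 14.00).
gusset: A = ½·36·32 = 576.00, centroid at (42.00, 38.67).
ΣA = 8036.00 mm²
ΣAx̄ = (2700.00)(15.00) + (4760.00)(115.00) + (576.00)(42.00) = 612092.00 mm³
ΣAȳ = (2700.00)(45.00) + (4760.00)(14.00) + (576.00)(38.67) = 210412.00 mm³
x̄ = 612092.00 / 8036.00 = 76.17 mm
ȳ = 210412.00 / 8036.00 = 26.18 mm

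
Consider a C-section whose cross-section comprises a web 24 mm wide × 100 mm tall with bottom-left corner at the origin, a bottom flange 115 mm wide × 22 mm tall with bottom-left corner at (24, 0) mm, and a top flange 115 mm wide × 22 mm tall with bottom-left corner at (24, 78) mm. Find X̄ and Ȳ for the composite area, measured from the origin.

X̄ = 59.14 mm, Ȳ = 50.00 mm

web: A = 24 × 100 = 2400.00, centroid at (12.00, 50.00).
bottom flange: A = 115 × 22 = 2530.00, centroid at (81.50, 11.00).
top flange: A = 115 × 22 = 2530.00, centroid at (81.50, 89.00).
ΣA = 7460.00 mm², ΣAX̄ = 441190.00 mm³, ΣAȲ = 373000.00 mm³.
X̄ = 441190.00/7460.00 = 59.14 mm; Ȳ = 373000.00/7460.00 = 50.00 mm.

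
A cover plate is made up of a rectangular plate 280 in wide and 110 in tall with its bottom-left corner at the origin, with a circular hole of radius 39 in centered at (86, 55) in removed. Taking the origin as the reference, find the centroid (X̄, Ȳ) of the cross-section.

Part | A | x̄ᵢ | ȳᵢ | A·x̄ᵢ | A·ȳᵢ
plate | 30800.00 | 140.00 | 55.00 | 4312000.00 | 1694000.00
hole | -4778.36 | 86.00 | 55.00 | -410939.17 | -262809.93
Σ | 26021.64 |  |  | 3901060.83 | 1431190.07
X̄ = 3901060.83 / 26021.64 = 149.92 in
Ȳ = 1431190.07 / 26021.64 = 55.00 in

X̄ = 149.92 in, Ȳ = 55.00 in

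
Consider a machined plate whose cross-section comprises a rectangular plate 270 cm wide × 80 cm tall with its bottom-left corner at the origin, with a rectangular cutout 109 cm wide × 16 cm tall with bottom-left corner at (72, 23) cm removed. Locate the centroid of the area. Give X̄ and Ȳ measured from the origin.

X̄ = 135.75 cm, Ȳ = 40.79 cm

plate: A = 270 × 80 = 21600.00, centroid at (135.00, 40.00).
hole: A = −(109 × 16) = -1744.00, centroid at (126.50, 31.00).
ΣA = 19856.00 cm², ΣAX̄ = 2695384.00 cm³, ΣAȲ = 809936.00 cm³.
X̄ = 2695384.00/19856.00 = 135.75 cm; Ȳ = 809936.00/19856.00 = 40.79 cm.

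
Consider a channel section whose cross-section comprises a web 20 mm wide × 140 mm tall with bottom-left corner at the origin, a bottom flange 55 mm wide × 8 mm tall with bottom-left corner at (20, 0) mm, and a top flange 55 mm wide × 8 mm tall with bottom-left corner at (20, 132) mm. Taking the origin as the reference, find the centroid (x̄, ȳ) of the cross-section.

web: A = 20 × 140 = 2800.00, centroid at (10.00, 70.00).
bottom flange: A = 55 × 8 = 440.00, centroid at (47.50, 4.00).
top flange: A = 55 × 8 = 440.00, centroid at (47.50, 136.00).
ΣA = 3680.00 mm²
ΣAx̄ = (2800.00)(10.00) + (440.00)(47.50) + (440.00)(47.50) = 69800.00 mm³
ΣAȳ = (2800.00)(70.00) + (440.00)(4.00) + (440.00)(136.00) = 257600.00 mm³
x̄ = 69800.00 / 3680.00 = 18.97 mm
ȳ = 257600.00 / 3680.00 = 70.00 mm

x̄ = 18.97 mm, ȳ = 70.00 mm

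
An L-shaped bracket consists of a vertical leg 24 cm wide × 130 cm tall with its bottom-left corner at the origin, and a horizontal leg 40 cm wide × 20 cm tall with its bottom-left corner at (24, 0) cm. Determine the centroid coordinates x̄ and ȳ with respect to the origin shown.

x̄ = 18.53 cm, ȳ = 53.78 cm

vertical leg: A = 24 × 130 = 3120.00, centroid at (12.00, 65.00).
horizontal leg: A = 40 × 20 = 800.00, centroid at (44.00, 10.00).
ΣA = 3920.00 cm²
ΣAx̄ = (3120.00)(12.00) + (800.00)(44.00) = 72640.00 cm³
ΣAȳ = (3120.00)(65.00) + (800.00)(10.00) = 210800.00 cm³
x̄ = 72640.00 / 3920.00 = 18.53 cm
ȳ = 210800.00 / 3920.00 = 53.78 cm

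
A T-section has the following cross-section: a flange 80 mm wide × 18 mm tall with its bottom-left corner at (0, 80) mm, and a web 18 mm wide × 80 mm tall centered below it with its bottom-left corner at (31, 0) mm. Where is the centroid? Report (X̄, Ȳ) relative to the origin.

X̄ = 40.00 mm, Ȳ = 64.50 mm

web: A = 18 × 80 = 1440.00, centroid at (40.00, 40.00).
flange: A = 80 × 18 = 1440.00, centroid at (40.00, 89.00).
ΣA = 2880.00 mm²
ΣAX̄ = (1440.00)(40.00) + (1440.00)(40.00) = 115200.00 mm³
ΣAȲ = (1440.00)(40.00) + (1440.00)(89.00) = 185760.00 mm³
X̄ = 115200.00 / 2880.00 = 40.00 mm
Ȳ = 185760.00 / 2880.00 = 64.50 mm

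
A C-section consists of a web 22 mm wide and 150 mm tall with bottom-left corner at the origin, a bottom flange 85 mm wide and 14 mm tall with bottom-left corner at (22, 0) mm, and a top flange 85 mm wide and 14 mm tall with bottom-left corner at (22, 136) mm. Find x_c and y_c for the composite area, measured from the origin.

web: A = 22 × 150 = 3300.00, centroid at (11.00, 75.00).
bottom flange: A = 85 × 14 = 1190.00, centroid at (64.50, 7.00).
top flange: A = 85 × 14 = 1190.00, centroid at (64.50, 143.00).
ΣA = 5680.00 mm², ΣAx_c = 189810.00 mm³, ΣAy_c = 426000.00 mm³.
x_c = 189810.00/5680.00 = 33.42 mm; y_c = 426000.00/5680.00 = 75.00 mm.

x_c = 33.42 mm, y_c = 75.00 mm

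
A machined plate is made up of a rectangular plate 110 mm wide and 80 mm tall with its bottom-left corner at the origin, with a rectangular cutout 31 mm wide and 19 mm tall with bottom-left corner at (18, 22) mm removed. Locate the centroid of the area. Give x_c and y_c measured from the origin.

Part | A | x̄ᵢ | ȳᵢ | A·x̄ᵢ | A·ȳᵢ
plate | 8800.00 | 55.00 | 40.00 | 484000.00 | 352000.00
hole | -589.00 | 33.50 | 31.50 | -19731.50 | -18553.50
Σ | 8211.00 |  |  | 464268.50 | 333446.50
x_c = 464268.50 / 8211.00 = 56.54 mm
y_c = 333446.50 / 8211.00 = 40.61 mm

x_c = 56.54 mm, y_c = 40.61 mm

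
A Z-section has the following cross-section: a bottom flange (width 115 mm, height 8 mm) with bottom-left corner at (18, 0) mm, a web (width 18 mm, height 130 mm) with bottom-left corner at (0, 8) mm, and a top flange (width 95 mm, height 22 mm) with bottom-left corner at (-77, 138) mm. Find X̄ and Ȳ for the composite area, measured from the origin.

X̄ = 5.40 mm, Ȳ = 90.82 mm

bottom flange: A = 115 × 8 = 920.00, centroid at (75.50, 4.00).
web: A = 18 × 130 = 2340.00, centroid at (9.00, 73.00).
top flange: A = 95 × 22 = 2090.00, centroid at (-29.50, 149.00).
ΣA = 5350.00 mm², ΣAX̄ = 28865.00 mm³, ΣAȲ = 485910.00 mm³.
X̄ = 28865.00/5350.00 = 5.40 mm; Ȳ = 485910.00/5350.00 = 90.82 mm.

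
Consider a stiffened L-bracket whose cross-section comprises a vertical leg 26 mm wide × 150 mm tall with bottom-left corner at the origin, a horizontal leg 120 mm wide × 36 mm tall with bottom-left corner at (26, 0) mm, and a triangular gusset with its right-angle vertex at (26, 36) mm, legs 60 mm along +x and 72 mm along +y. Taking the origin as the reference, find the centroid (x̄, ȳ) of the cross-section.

vertical leg: A = 26 × 150 = 3900.00, centroid at (13.00, 75.00).
horizontal leg: A = 120 × 36 = 4320.00, centroid at (86.00, 18.00).
gusset: A = ½·60·72 = 2160.00, centroid at (46.00, 60.00).
ΣA = 10380.00 mm²
ΣAx̄ = (3900.00)(13.00) + (4320.00)(86.00) + (2160.00)(46.00) = 521580.00 mm³
ΣAȳ = (3900.00)(75.00) + (4320.00)(18.00) + (2160.00)(60.00) = 499860.00 mm³
x̄ = 521580.00 / 10380.00 = 50.25 mm
ȳ = 499860.00 / 10380.00 = 48.16 mm

x̄ = 50.25 mm, ȳ = 48.16 mm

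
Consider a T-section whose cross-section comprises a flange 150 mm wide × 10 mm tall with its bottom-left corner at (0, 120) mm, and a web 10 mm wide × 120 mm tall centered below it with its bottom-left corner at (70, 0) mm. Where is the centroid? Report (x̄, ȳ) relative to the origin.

Part | A | x̄ᵢ | ȳᵢ | A·x̄ᵢ | A·ȳᵢ
web | 1200.00 | 75.00 | 60.00 | 90000.00 | 72000.00
flange | 1500.00 | 75.00 | 125.00 | 112500.00 | 187500.00
Σ | 2700.00 |  |  | 202500.00 | 259500.00
x̄ = 202500.00 / 2700.00 = 75.00 mm
ȳ = 259500.00 / 2700.00 = 96.11 mm

x̄ = 75.00 mm, ȳ = 96.11 mm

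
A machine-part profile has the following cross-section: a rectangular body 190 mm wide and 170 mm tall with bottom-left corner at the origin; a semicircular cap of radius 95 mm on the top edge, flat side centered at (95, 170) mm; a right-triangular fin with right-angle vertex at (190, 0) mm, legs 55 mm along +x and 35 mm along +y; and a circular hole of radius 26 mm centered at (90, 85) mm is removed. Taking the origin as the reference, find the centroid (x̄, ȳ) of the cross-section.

rectangular body: A = 190 × 170 = 32300.00, centroid at (95.00, 85.00).
semicircular top: A = ½π·95² = 14176.44, centroid at (95.00, 210.32).
triangular fin: A = ½·55·35 = 962.50, centroid at (208.33, 11.67).
hole: A = −π·26² = -2123.72, centroid at (90.00, 85.00).
ΣA = 45315.22 mm², ΣAx̄ = 4424647.84 mm³, ΣAȳ = 5557790.85 mm³.
x̄ = 4424647.84/45315.22 = 97.64 mm; ȳ = 5557790.85/45315.22 = 122.65 mm.

x̄ = 97.64 mm, ȳ = 122.65 mm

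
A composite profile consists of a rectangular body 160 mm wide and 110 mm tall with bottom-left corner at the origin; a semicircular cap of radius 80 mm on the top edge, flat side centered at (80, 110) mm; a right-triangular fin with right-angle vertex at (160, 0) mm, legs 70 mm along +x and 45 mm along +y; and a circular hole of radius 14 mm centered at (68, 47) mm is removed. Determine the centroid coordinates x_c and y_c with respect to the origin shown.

Part | A | x̄ᵢ | ȳᵢ | A·x̄ᵢ | A·ȳᵢ
rectangular body | 17600.00 | 80.00 | 55.00 | 1408000.00 | 968000.00
semicircular top | 10053.10 | 80.00 | 143.95 | 804247.72 | 1447173.95
triangular fin | 1575.00 | 183.33 | 15.00 | 288750.00 | 23625.00
hole | -615.75 | 68.00 | 47.00 | -41871.15 | -28940.35
Σ | 28612.34 |  |  | 2459126.57 | 2409858.60
x_c = 2459126.57 / 28612.34 = 85.95 mm
y_c = 2409858.60 / 28612.34 = 84.22 mm

x_c = 85.95 mm, y_c = 84.22 mm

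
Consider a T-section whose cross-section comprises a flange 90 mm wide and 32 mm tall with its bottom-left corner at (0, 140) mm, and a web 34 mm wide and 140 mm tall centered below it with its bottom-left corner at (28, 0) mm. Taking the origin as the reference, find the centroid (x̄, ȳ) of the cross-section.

x̄ = 45.00 mm, ȳ = 102.42 mm

Part | A | x̄ᵢ | ȳᵢ | A·x̄ᵢ | A·ȳᵢ
web | 4760.00 | 45.00 | 70.00 | 214200.00 | 333200.00
flange | 2880.00 | 45.00 | 156.00 | 129600.00 | 449280.00
Σ | 7640.00 |  |  | 343800.00 | 782480.00
x̄ = 343800.00 / 7640.00 = 45.00 mm
ȳ = 782480.00 / 7640.00 = 102.42 mm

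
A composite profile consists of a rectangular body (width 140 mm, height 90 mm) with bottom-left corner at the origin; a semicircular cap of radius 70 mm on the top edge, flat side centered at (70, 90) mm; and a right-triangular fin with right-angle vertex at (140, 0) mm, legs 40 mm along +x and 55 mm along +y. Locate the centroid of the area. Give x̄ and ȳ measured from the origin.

Part | A | x̄ᵢ | ȳᵢ | A·x̄ᵢ | A·ȳᵢ
rectangular body | 12600.00 | 70.00 | 45.00 | 882000.00 | 567000.00
semicircular top | 7696.90 | 70.00 | 119.71 | 538783.14 | 921387.85
triangular fin | 1100.00 | 153.33 | 18.33 | 168666.67 | 20166.67
Σ | 21396.90 |  |  | 1589449.81 | 1508554.51
x̄ = 1589449.81 / 21396.90 = 74.28 mm
ȳ = 1508554.51 / 21396.90 = 70.50 mm

x̄ = 74.28 mm, ȳ = 70.50 mm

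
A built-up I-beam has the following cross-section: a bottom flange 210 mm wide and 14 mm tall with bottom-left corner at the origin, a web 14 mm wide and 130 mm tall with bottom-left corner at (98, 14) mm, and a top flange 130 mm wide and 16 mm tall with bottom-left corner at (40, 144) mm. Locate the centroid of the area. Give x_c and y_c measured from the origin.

bottom flange: A = 210 × 14 = 2940.00, centroid at (105.00, 7.00).
web: A = 14 × 130 = 1820.00, centroid at (105.00, 79.00).
top flange: A = 130 × 16 = 2080.00, centroid at (105.00, 152.00).
ΣA = 6840.00 mm²
ΣAx_c = (2940.00)(105.00) + (1820.00)(105.00) + (2080.00)(105.00) = 718200.00 mm³
ΣAy_c = (2940.00)(7.00) + (1820.00)(79.00) + (2080.00)(152.00) = 480520.00 mm³
x_c = 718200.00 / 6840.00 = 105.00 mm
y_c = 480520.00 / 6840.00 = 70.25 mm

x_c = 105.00 mm, y_c = 70.25 mm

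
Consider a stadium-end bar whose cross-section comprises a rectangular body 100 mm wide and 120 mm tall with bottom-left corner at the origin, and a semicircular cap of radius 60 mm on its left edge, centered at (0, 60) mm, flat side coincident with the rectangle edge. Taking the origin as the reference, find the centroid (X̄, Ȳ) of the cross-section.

X̄ = 25.83 mm, Ȳ = 60.00 mm

rectangular body: A = 100 × 120 = 12000.00, centroid at (50.00, 60.00).
semicircular end: A = ½π·60² = 5654.87, centroid at (-25.46, 60.00).
ΣA = 17654.87 mm²
ΣAX̄ = (12000.00)(50.00) + (5654.87)(-25.46) = 456000.00 mm³
ΣAȲ = (12000.00)(60.00) + (5654.87)(60.00) = 1059292.01 mm³
X̄ = 456000.00 / 17654.87 = 25.83 mm
Ȳ = 1059292.01 / 17654.87 = 60.00 mm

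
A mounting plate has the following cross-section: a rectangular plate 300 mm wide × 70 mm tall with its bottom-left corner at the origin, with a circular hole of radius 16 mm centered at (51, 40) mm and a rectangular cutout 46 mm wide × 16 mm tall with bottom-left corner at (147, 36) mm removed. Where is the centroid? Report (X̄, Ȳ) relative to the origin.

Part | A | x̄ᵢ | ȳᵢ | A·x̄ᵢ | A·ȳᵢ
plate | 21000.00 | 150.00 | 35.00 | 3150000.00 | 735000.00
hole 1 | -804.25 | 51.00 | 40.00 | -41016.63 | -32169.91
hole 2 | -736.00 | 170.00 | 44.00 | -125120.00 | -32384.00
Σ | 19459.75 |  |  | 2983863.37 | 670446.09
X̄ = 2983863.37 / 19459.75 = 153.34 mm
Ȳ = 670446.09 / 19459.75 = 34.45 mm

X̄ = 153.34 mm, Ȳ = 34.45 mm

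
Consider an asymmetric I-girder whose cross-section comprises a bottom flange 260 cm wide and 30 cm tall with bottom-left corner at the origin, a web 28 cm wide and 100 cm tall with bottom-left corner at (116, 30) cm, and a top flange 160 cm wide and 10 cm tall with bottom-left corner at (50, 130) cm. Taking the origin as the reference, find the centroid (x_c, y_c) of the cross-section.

x_c = 130.00 cm, y_c = 45.66 cm

bottom flange: A = 260 × 30 = 7800.00, centroid at (130.00, 15.00).
web: A = 28 × 100 = 2800.00, centroid at (130.00, 80.00).
top flange: A = 160 × 10 = 1600.00, centroid at (130.00, 135.00).
ΣA = 12200.00 cm², ΣAx_c = 1586000.00 cm³, ΣAy_c = 557000.00 cm³.
x_c = 1586000.00/12200.00 = 130.00 cm; y_c = 557000.00/12200.00 = 45.66 cm.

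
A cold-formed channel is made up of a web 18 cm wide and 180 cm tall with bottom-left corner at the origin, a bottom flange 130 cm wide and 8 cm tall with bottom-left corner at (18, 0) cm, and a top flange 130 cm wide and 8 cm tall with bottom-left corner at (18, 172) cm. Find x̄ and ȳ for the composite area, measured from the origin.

web: A = 18 × 180 = 3240.00, centroid at (9.00, 90.00).
bottom flange: A = 130 × 8 = 1040.00, centroid at (83.00, 4.00).
top flange: A = 130 × 8 = 1040.00, centroid at (83.00, 176.00).
ΣA = 5320.00 cm²
ΣAx̄ = (3240.00)(9.00) + (1040.00)(83.00) + (1040.00)(83.00) = 201800.00 cm³
ΣAȳ = (3240.00)(90.00) + (1040.00)(4.00) + (1040.00)(176.00) = 478800.00 cm³
x̄ = 201800.00 / 5320.00 = 37.93 cm
ȳ = 478800.00 / 5320.00 = 90.00 cm

x̄ = 37.93 cm, ȳ = 90.00 cm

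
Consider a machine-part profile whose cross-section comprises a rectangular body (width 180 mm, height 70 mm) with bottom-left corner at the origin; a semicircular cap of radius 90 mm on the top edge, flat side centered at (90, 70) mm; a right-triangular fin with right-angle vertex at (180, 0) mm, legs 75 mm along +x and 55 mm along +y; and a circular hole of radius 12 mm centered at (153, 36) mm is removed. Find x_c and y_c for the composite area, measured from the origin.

x_c = 97.75 mm, y_c = 68.29 mm

rectangular body: A = 180 × 70 = 12600.00, centroid at (90.00, 35.00).
semicircular top: A = ½π·90² = 12723.45, centroid at (90.00, 108.20).
triangular fin: A = ½·75·55 = 2062.50, centroid at (205.00, 18.33).
hole: A = −π·12² = -452.39, centroid at (153.00, 36.00).
ΣA = 26933.56 mm²
ΣAx_c = (12600.00)(90.00) + (12723.45)(90.00) + (2062.50)(205.00) + (-452.39)(153.00) = 2632707.45 mm³
ΣAy_c = (12600.00)(35.00) + (12723.45)(108.20) + (2062.50)(18.33) + (-452.39)(36.00) = 1839168.00 mm³
x_c = 2632707.45 / 26933.56 = 97.75 mm
y_c = 1839168.00 / 26933.56 = 68.29 mm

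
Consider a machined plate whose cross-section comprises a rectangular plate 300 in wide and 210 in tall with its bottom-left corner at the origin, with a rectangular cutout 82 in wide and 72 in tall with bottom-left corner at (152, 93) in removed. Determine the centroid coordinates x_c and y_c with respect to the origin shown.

Part | A | x̄ᵢ | ȳᵢ | A·x̄ᵢ | A·ȳᵢ
plate | 63000.00 | 150.00 | 105.00 | 9450000.00 | 6615000.00
hole | -5904.00 | 193.00 | 129.00 | -1139472.00 | -761616.00
Σ | 57096.00 |  |  | 8310528.00 | 5853384.00
x_c = 8310528.00 / 57096.00 = 145.55 in
y_c = 5853384.00 / 57096.00 = 102.52 in

x_c = 145.55 in, y_c = 102.52 in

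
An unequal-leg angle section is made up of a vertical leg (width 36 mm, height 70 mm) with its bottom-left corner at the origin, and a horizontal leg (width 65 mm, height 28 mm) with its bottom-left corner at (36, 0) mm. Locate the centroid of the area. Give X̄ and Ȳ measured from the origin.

vertical leg: A = 36 × 70 = 2520.00, centroid at (18.00, 35.00).
horizontal leg: A = 65 × 28 = 1820.00, centroid at (68.50, 14.00).
ΣA = 4340.00 mm²
ΣAX̄ = (2520.00)(18.00) + (1820.00)(68.50) = 170030.00 mm³
ΣAȲ = (2520.00)(35.00) + (1820.00)(14.00) = 113680.00 mm³
X̄ = 170030.00 / 4340.00 = 39.18 mm
Ȳ = 113680.00 / 4340.00 = 26.19 mm

X̄ = 39.18 mm, Ȳ = 26.19 mm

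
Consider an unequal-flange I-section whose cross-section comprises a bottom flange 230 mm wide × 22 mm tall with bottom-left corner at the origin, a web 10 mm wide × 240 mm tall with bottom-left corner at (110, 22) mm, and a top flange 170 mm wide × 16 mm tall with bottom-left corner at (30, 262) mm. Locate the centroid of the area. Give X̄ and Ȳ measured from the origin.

X̄ = 115.00 mm, Ȳ = 111.09 mm

bottom flange: A = 230 × 22 = 5060.00, centroid at (115.00, 11.00).
web: A = 10 × 240 = 2400.00, centroid at (115.00, 142.00).
top flange: A = 170 × 16 = 2720.00, centroid at (115.00, 270.00).
ΣA = 10180.00 mm², ΣAX̄ = 1170700.00 mm³, ΣAȲ = 1130860.00 mm³.
X̄ = 1170700.00/10180.00 = 115.00 mm; Ȳ = 1130860.00/10180.00 = 111.09 mm.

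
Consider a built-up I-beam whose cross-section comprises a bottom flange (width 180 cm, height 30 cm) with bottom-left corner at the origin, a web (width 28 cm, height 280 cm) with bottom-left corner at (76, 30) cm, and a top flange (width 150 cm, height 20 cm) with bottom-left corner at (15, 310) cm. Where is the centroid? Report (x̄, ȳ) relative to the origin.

bottom flange: A = 180 × 30 = 5400.00, centroid at (90.00, 15.00).
web: A = 28 × 280 = 7840.00, centroid at (90.00, 170.00).
top flange: A = 150 × 20 = 3000.00, centroid at (90.00, 320.00).
ΣA = 16240.00 cm², ΣAx̄ = 1461600.00 cm³, ΣAȳ = 2373800.00 cm³.
x̄ = 1461600.00/16240.00 = 90.00 cm; ȳ = 2373800.00/16240.00 = 146.17 cm.

x̄ = 90.00 cm, ȳ = 146.17 cm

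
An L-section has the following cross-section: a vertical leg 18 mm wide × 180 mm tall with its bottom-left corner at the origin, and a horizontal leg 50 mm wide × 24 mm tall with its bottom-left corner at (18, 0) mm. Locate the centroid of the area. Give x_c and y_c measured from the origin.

x_c = 18.19 mm, y_c = 68.92 mm

vertical leg: A = 18 × 180 = 3240.00, centroid at (9.00, 90.00).
horizontal leg: A = 50 × 24 = 1200.00, centroid at (43.00, 12.00).
ΣA = 4440.00 mm², ΣAx_c = 80760.00 mm³, ΣAy_c = 306000.00 mm³.
x_c = 80760.00/4440.00 = 18.19 mm; y_c = 306000.00/4440.00 = 68.92 mm.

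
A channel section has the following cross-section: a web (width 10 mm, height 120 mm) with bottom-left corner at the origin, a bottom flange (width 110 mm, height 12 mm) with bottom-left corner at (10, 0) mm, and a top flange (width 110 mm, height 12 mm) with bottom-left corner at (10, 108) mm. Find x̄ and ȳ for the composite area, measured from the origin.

x̄ = 46.25 mm, ȳ = 60.00 mm

web: A = 10 × 120 = 1200.00, centroid at (5.00, 60.00).
bottom flange: A = 110 × 12 = 1320.00, centroid at (65.00, 6.00).
top flange: A = 110 × 12 = 1320.00, centroid at (65.00, 114.00).
ΣA = 3840.00 mm²
ΣAx̄ = (1200.00)(5.00) + (1320.00)(65.00) + (1320.00)(65.00) = 177600.00 mm³
ΣAȳ = (1200.00)(60.00) + (1320.00)(6.00) + (1320.00)(114.00) = 230400.00 mm³
x̄ = 177600.00 / 3840.00 = 46.25 mm
ȳ = 230400.00 / 3840.00 = 60.00 mm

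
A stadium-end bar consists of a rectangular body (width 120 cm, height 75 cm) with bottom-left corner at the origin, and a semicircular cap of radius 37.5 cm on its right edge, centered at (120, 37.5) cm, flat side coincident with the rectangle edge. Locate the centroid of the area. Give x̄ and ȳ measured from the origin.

x̄ = 74.96 cm, ȳ = 37.50 cm

Part | A | x̄ᵢ | ȳᵢ | A·x̄ᵢ | A·ȳᵢ
rectangular body | 9000.00 | 60.00 | 37.50 | 540000.00 | 337500.00
semicircular end | 2208.93 | 135.92 | 37.50 | 300228.13 | 82834.96
Σ | 11208.93 |  |  | 840228.13 | 420334.96
x̄ = 840228.13 / 11208.93 = 74.96 cm
ȳ = 420334.96 / 11208.93 = 37.50 cm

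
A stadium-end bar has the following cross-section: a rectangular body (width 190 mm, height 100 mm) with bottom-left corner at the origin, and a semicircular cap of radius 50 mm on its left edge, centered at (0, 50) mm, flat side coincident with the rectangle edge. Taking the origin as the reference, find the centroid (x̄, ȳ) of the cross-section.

x̄ = 75.09 mm, ȳ = 50.00 mm

rectangular body: A = 190 × 100 = 19000.00, centroid at (95.00, 50.00).
semicircular end: A = ½π·50² = 3926.99, centroid at (-21.22, 50.00).
ΣA = 22926.99 mm²
ΣAx̄ = (19000.00)(95.00) + (3926.99)(-21.22) = 1721666.67 mm³
ΣAȳ = (19000.00)(50.00) + (3926.99)(50.00) = 1146349.54 mm³
x̄ = 1721666.67 / 22926.99 = 75.09 mm
ȳ = 1146349.54 / 22926.99 = 50.00 mm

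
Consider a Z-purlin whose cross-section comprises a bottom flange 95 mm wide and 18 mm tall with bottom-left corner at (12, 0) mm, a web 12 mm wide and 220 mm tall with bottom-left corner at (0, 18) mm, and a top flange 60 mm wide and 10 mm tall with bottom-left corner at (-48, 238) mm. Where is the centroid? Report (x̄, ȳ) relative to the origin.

x̄ = 21.57 mm, ȳ = 100.83 mm

bottom flange: A = 95 × 18 = 1710.00, centroid at (59.50, 9.00).
web: A = 12 × 220 = 2640.00, centroid at (6.00, 128.00).
top flange: A = 60 × 10 = 600.00, centroid at (-18.00, 243.00).
ΣA = 4950.00 mm²
ΣAx̄ = (1710.00)(59.50) + (2640.00)(6.00) + (600.00)(-18.00) = 106785.00 mm³
ΣAȳ = (1710.00)(9.00) + (2640.00)(128.00) + (600.00)(243.00) = 499110.00 mm³
x̄ = 106785.00 / 4950.00 = 21.57 mm
ȳ = 499110.00 / 4950.00 = 100.83 mm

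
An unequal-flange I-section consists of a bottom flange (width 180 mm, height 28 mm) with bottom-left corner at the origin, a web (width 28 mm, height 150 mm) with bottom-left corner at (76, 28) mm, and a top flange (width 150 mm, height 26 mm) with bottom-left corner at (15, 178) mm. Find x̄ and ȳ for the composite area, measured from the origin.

bottom flange: A = 180 × 28 = 5040.00, centroid at (90.00, 14.00).
web: A = 28 × 150 = 4200.00, centroid at (90.00, 103.00).
top flange: A = 150 × 26 = 3900.00, centroid at (90.00, 191.00).
ΣA = 13140.00 mm²
ΣAx̄ = (5040.00)(90.00) + (4200.00)(90.00) + (3900.00)(90.00) = 1182600.00 mm³
ΣAȳ = (5040.00)(14.00) + (4200.00)(103.00) + (3900.00)(191.00) = 1248060.00 mm³
x̄ = 1182600.00 / 13140.00 = 90.00 mm
ȳ = 1248060.00 / 13140.00 = 94.98 mm

x̄ = 90.00 mm, ȳ = 94.98 mm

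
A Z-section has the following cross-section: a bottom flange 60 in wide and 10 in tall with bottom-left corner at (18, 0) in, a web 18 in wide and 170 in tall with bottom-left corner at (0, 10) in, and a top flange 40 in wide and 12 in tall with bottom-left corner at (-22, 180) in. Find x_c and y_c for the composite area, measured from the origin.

x_c = 13.38 in, y_c = 92.51 in

bottom flange: A = 60 × 10 = 600.00, centroid at (48.00, 5.00).
web: A = 18 × 170 = 3060.00, centroid at (9.00, 95.00).
top flange: A = 40 × 12 = 480.00, centroid at (-2.00, 186.00).
ΣA = 4140.00 in²
ΣAx_c = (600.00)(48.00) + (3060.00)(9.00) + (480.00)(-2.00) = 55380.00 in³
ΣAy_c = (600.00)(5.00) + (3060.00)(95.00) + (480.00)(186.00) = 382980.00 in³
x_c = 55380.00 / 4140.00 = 13.38 in
y_c = 382980.00 / 4140.00 = 92.51 in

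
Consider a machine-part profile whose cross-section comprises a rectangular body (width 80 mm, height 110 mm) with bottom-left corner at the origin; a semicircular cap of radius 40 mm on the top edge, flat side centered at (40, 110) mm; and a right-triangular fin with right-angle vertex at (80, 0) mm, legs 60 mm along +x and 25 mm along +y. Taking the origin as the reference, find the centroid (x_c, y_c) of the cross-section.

rectangular body: A = 80 × 110 = 8800.00, centroid at (40.00, 55.00).
semicircular top: A = ½π·40² = 2513.27, centroid at (40.00, 126.98).
triangular fin: A = ½·60·25 = 750.00, centroid at (100.00, 8.33).
ΣA = 12063.27 mm²
ΣAx_c = (8800.00)(40.00) + (2513.27)(40.00) + (750.00)(100.00) = 527530.96 mm³
ΣAy_c = (8800.00)(55.00) + (2513.27)(126.98) + (750.00)(8.33) = 809376.82 mm³
x_c = 527530.96 / 12063.27 = 43.73 mm
y_c = 809376.82 / 12063.27 = 67.09 mm

x_c = 43.73 mm, y_c = 67.09 mm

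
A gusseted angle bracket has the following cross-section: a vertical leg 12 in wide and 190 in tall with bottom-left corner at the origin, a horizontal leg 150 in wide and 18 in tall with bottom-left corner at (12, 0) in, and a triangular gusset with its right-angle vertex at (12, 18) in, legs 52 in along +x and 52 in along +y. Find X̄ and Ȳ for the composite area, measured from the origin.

Part | A | x̄ᵢ | ȳᵢ | A·x̄ᵢ | A·ȳᵢ
vertical leg | 2280.00 | 6.00 | 95.00 | 13680.00 | 216600.00
horizontal leg | 2700.00 | 87.00 | 9.00 | 234900.00 | 24300.00
gusset | 1352.00 | 29.33 | 35.33 | 39658.67 | 47770.67
Σ | 6332.00 |  |  | 288238.67 | 288670.67
X̄ = 288238.67 / 6332.00 = 45.52 in
Ȳ = 288670.67 / 6332.00 = 45.59 in

X̄ = 45.52 in, Ȳ = 45.59 in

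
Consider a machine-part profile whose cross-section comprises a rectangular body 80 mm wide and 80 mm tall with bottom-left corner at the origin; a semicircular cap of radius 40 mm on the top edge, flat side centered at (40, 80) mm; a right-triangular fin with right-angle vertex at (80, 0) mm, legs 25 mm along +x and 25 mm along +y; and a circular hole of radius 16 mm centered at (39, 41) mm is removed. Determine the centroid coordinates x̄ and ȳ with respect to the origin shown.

x̄ = 41.89 mm, ȳ = 55.73 mm

rectangular body: A = 80 × 80 = 6400.00, centroid at (40.00, 40.00).
semicircular top: A = ½π·40² = 2513.27, centroid at (40.00, 96.98).
triangular fin: A = ½·25·25 = 312.50, centroid at (88.33, 8.33).
hole: A = −π·16² = -804.25, centroid at (39.00, 41.00).
ΣA = 8421.53 mm², ΣAx̄ = 352769.47 mm³, ΣAȳ = 469358.61 mm³.
x̄ = 352769.47/8421.53 = 41.89 mm; ȳ = 469358.61/8421.53 = 55.73 mm.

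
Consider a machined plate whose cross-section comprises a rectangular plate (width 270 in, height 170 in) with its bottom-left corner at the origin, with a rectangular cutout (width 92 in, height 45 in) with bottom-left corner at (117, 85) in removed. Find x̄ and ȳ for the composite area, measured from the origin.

x̄ = 132.22 in, ȳ = 82.77 in

plate: A = 270 × 170 = 45900.00, centroid at (135.00, 85.00).
hole: A = −(92 × 45) = -4140.00, centroid at (163.00, 107.50).
ΣA = 41760.00 in², ΣAx̄ = 5521680.00 in³, ΣAȳ = 3456450.00 in³.
x̄ = 5521680.00/41760.00 = 132.22 in; ȳ = 3456450.00/41760.00 = 82.77 in.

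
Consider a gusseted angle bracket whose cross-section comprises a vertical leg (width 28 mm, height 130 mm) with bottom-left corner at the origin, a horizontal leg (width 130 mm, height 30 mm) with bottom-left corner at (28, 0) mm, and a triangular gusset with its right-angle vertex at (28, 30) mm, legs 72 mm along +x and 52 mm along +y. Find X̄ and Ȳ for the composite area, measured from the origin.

Part | A | x̄ᵢ | ȳᵢ | A·x̄ᵢ | A·ȳᵢ
vertical leg | 3640.00 | 14.00 | 65.00 | 50960.00 | 236600.00
horizontal leg | 3900.00 | 93.00 | 15.00 | 362700.00 | 58500.00
gusset | 1872.00 | 52.00 | 47.33 | 97344.00 | 88608.00
Σ | 9412.00 |  |  | 511004.00 | 383708.00
X̄ = 511004.00 / 9412.00 = 54.29 mm
Ȳ = 383708.00 / 9412.00 = 40.77 mm

X̄ = 54.29 mm, Ȳ = 40.77 mm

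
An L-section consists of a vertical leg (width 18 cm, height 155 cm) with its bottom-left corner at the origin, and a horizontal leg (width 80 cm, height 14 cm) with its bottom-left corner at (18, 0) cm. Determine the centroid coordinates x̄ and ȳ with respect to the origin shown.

x̄ = 23.04 cm, ȳ = 57.31 cm

vertical leg: A = 18 × 155 = 2790.00, centroid at (9.00, 77.50).
horizontal leg: A = 80 × 14 = 1120.00, centroid at (58.00, 7.00).
ΣA = 3910.00 cm², ΣAx̄ = 90070.00 cm³, ΣAȳ = 224065.00 cm³.
x̄ = 90070.00/3910.00 = 23.04 cm; ȳ = 224065.00/3910.00 = 57.31 cm.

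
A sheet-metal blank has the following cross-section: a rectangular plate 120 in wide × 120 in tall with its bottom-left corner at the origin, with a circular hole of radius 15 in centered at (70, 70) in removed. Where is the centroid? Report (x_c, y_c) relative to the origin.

x_c = 59.48 in, y_c = 59.48 in

plate: A = 120 × 120 = 14400.00, centroid at (60.00, 60.00).
hole: A = −π·15² = -706.86, centroid at (70.00, 70.00).
ΣA = 13693.14 in², ΣAx_c = 814519.92 in³, ΣAy_c = 814519.92 in³.
x_c = 814519.92/13693.14 = 59.48 in; y_c = 814519.92/13693.14 = 59.48 in.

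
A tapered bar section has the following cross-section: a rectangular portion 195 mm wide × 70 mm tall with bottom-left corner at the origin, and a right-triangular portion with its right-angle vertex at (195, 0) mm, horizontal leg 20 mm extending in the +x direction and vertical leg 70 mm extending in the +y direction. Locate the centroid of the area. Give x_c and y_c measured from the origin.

rectangular portion: A = 195 × 70 = 13650.00, centroid at (97.50, 35.00).
triangular portion: A = ½·20·70 = 700.00, centroid at (201.67, 23.33).
ΣA = 14350.00 mm²
ΣAx_c = (13650.00)(97.50) + (700.00)(201.67) = 1472041.67 mm³
ΣAy_c = (13650.00)(35.00) + (700.00)(23.33) = 494083.33 mm³
x_c = 1472041.67 / 14350.00 = 102.58 mm
y_c = 494083.33 / 14350.00 = 34.43 mm

x_c = 102.58 mm, y_c = 34.43 mm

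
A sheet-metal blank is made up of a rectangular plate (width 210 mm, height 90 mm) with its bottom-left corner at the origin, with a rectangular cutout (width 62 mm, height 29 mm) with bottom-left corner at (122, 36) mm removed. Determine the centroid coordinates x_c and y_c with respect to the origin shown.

x_c = 99.95 mm, y_c = 44.42 mm

plate: A = 210 × 90 = 18900.00, centroid at (105.00, 45.00).
hole: A = −(62 × 29) = -1798.00, centroid at (153.00, 50.50).
ΣA = 17102.00 mm²
ΣAx_c = (18900.00)(105.00) + (-1798.00)(153.00) = 1709406.00 mm³
ΣAy_c = (18900.00)(45.00) + (-1798.00)(50.50) = 759701.00 mm³
x_c = 1709406.00 / 17102.00 = 99.95 mm
y_c = 759701.00 / 17102.00 = 44.42 mm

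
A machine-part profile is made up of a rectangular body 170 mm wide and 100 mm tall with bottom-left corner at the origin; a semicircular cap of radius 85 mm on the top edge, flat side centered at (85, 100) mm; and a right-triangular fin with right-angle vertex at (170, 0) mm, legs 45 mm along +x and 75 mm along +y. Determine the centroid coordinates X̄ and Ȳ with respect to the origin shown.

rectangular body: A = 170 × 100 = 17000.00, centroid at (85.00, 50.00).
semicircular top: A = ½π·85² = 11349.00, centroid at (85.00, 136.08).
triangular fin: A = ½·45·75 = 1687.50, centroid at (185.00, 25.00).
ΣA = 30036.50 mm²
ΣAX̄ = (17000.00)(85.00) + (11349.00)(85.00) + (1687.50)(185.00) = 2721852.79 mm³
ΣAȲ = (17000.00)(50.00) + (11349.00)(136.08) + (1687.50)(25.00) = 2436504.51 mm³
X̄ = 2721852.79 / 30036.50 = 90.62 mm
Ȳ = 2436504.51 / 30036.50 = 81.12 mm

X̄ = 90.62 mm, Ȳ = 81.12 mm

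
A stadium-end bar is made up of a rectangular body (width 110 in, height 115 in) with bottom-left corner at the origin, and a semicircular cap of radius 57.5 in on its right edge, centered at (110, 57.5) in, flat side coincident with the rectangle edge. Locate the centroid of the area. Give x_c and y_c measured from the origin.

Part | A | x̄ᵢ | ȳᵢ | A·x̄ᵢ | A·ȳᵢ
rectangular body | 12650.00 | 55.00 | 57.50 | 695750.00 | 727375.00
semicircular end | 5193.45 | 134.40 | 57.50 | 698018.57 | 298623.11
Σ | 17843.45 |  |  | 1393768.57 | 1025998.11
x_c = 1393768.57 / 17843.45 = 78.11 in
y_c = 1025998.11 / 17843.45 = 57.50 in

x_c = 78.11 in, y_c = 57.50 in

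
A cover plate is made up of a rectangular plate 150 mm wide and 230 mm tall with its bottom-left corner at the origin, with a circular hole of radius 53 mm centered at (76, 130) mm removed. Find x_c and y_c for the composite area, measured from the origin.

plate: A = 150 × 230 = 34500.00, centroid at (75.00, 115.00).
hole: A = −π·53² = -8824.73, centroid at (76.00, 130.00).
ΣA = 25675.27 mm², ΣAx_c = 1916820.23 mm³, ΣAy_c = 2820284.61 mm³.
x_c = 1916820.23/25675.27 = 74.66 mm; y_c = 2820284.61/25675.27 = 109.84 mm.

x_c = 74.66 mm, y_c = 109.84 mm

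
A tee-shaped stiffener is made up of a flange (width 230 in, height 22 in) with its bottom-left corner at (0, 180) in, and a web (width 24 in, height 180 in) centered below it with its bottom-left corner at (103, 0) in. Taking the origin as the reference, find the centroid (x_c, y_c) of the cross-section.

x_c = 115.00 in, y_c = 144.48 in

web: A = 24 × 180 = 4320.00, centroid at (115.00, 90.00).
flange: A = 230 × 22 = 5060.00, centroid at (115.00, 191.00).
ΣA = 9380.00 in²
ΣAx_c = (4320.00)(115.00) + (5060.00)(115.00) = 1078700.00 in³
ΣAy_c = (4320.00)(90.00) + (5060.00)(191.00) = 1355260.00 in³
x_c = 1078700.00 / 9380.00 = 115.00 in
y_c = 1355260.00 / 9380.00 = 144.48 in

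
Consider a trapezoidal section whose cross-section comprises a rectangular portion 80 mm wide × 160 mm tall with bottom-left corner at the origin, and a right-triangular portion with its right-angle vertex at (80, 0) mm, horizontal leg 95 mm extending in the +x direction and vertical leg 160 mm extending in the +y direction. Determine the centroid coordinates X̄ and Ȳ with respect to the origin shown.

X̄ = 66.70 mm, Ȳ = 70.07 mm

Part | A | x̄ᵢ | ȳᵢ | A·x̄ᵢ | A·ȳᵢ
rectangular portion | 12800.00 | 40.00 | 80.00 | 512000.00 | 1024000.00
triangular portion | 7600.00 | 111.67 | 53.33 | 848666.67 | 405333.33
Σ | 20400.00 |  |  | 1360666.67 | 1429333.33
X̄ = 1360666.67 / 20400.00 = 66.70 mm
Ȳ = 1429333.33 / 20400.00 = 70.07 mm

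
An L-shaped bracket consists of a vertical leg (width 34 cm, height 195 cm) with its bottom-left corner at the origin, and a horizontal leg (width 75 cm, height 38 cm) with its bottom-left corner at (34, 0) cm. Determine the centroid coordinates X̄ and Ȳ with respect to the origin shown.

X̄ = 33.38 cm, Ȳ = 73.90 cm

Part | A | x̄ᵢ | ȳᵢ | A·x̄ᵢ | A·ȳᵢ
vertical leg | 6630.00 | 17.00 | 97.50 | 112710.00 | 646425.00
horizontal leg | 2850.00 | 71.50 | 19.00 | 203775.00 | 54150.00
Σ | 9480.00 |  |  | 316485.00 | 700575.00
X̄ = 316485.00 / 9480.00 = 33.38 cm
Ȳ = 700575.00 / 9480.00 = 73.90 cm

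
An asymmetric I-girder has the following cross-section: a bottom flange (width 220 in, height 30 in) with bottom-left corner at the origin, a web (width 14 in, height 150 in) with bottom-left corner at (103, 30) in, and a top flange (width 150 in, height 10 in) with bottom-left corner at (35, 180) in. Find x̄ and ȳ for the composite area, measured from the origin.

x̄ = 110.00 in, ȳ = 58.53 in

bottom flange: A = 220 × 30 = 6600.00, centroid at (110.00, 15.00).
web: A = 14 × 150 = 2100.00, centroid at (110.00, 105.00).
top flange: A = 150 × 10 = 1500.00, centroid at (110.00, 185.00).
ΣA = 10200.00 in², ΣAx̄ = 1122000.00 in³, ΣAȳ = 597000.00 in³.
x̄ = 1122000.00/10200.00 = 110.00 in; ȳ = 597000.00/10200.00 = 58.53 in.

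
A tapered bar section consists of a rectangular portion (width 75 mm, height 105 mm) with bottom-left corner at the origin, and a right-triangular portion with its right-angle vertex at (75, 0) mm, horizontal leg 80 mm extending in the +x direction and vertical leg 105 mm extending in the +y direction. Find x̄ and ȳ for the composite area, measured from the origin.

x̄ = 59.82 mm, ȳ = 46.41 mm

Part | A | x̄ᵢ | ȳᵢ | A·x̄ᵢ | A·ȳᵢ
rectangular portion | 7875.00 | 37.50 | 52.50 | 295312.50 | 413437.50
triangular portion | 4200.00 | 101.67 | 35.00 | 427000.00 | 147000.00
Σ | 12075.00 |  |  | 722312.50 | 560437.50
x̄ = 722312.50 / 12075.00 = 59.82 mm
ȳ = 560437.50 / 12075.00 = 46.41 mm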